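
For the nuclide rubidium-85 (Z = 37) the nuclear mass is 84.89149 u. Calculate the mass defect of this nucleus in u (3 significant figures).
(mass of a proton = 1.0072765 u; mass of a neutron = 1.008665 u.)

0.794 u

Total constituent mass: 37 × 1.0072765 + 48 × 1.008665 = 85.6851505 u
The mass defect is 85.6851505 − 84.89149 = 0.7936605 u.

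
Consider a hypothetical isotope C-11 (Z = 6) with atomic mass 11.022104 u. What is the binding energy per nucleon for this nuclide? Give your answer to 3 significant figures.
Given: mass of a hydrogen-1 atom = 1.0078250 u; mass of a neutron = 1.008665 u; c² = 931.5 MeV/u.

5.77 MeV/nucleon

Σm = 6·m(¹H) + 5·m_n = 6.0469500 + 5.043325 = 11.0902750 u
Δm = 11.0902750 − 11.022104 = 0.0681710 u
Binding energy = Δm·c² = 0.0681710 × 931.5 MeV/u = 63.5013 MeV
BE/A = 63.5013 MeV / 11 = 5.773 MeV/nucleon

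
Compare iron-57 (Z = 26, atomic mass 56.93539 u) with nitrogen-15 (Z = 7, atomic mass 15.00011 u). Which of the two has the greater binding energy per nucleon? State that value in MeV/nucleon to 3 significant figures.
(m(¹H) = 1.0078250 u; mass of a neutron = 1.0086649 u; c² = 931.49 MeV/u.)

iron-57; 8.77 MeV/nucleon

iron-57: Σm = 26(1.0078250) + 31(1.0086649) = 57.4720619 u; Δm = 0.5366719 u; E_B = 499.90 MeV; E_B/A = 8.770 MeV
nitrogen-15: Σm = 7(1.0078250) + 8(1.0086649) = 15.1240942 u; Δm = 0.1239842 u; E_B = 115.49 MeV; E_B/A = 7.699 MeV
iron-57 has the higher binding energy per nucleon, so it is the more tightly bound nucleus.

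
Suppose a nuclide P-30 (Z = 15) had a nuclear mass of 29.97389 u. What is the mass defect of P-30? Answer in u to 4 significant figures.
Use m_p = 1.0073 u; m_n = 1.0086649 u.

0.2656 u

With 15 protons and 15 neutrons (A = 30):
Mass of separated nucleons = 15(1.0073) + 15(1.0086649) = 15.1095 + 15.1299735 = 30.2394735 u
Δm = 30.2394735 − 29.97389 = 0.2655835 u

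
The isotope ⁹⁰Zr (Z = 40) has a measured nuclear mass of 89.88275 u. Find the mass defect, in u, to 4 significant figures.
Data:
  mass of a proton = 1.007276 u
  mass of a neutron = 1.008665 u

With 40 protons and 50 neutrons (A = 90):
Mass of separated nucleons = 40(1.007276) + 50(1.008665) = 40.291040 + 50.433250 = 90.724290 u
Mass defect Δm = 90.724290 − 89.88275 = 0.841540 u

0.8415 u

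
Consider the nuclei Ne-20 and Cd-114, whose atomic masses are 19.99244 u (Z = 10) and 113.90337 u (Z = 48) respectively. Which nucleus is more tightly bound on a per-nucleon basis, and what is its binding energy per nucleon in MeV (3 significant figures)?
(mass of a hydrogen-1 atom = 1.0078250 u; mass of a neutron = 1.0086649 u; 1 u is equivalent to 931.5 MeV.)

Cd-114; 8.53 MeV/nucleon

Ne-20: Σm = 10(1.0078250) + 10(1.0086649) = 20.1648990 u; Δm = 0.1724590 u; E_B = 160.646 MeV; E_B/A = 8.032 MeV
Cd-114: Σm = 48(1.0078250) + 66(1.0086649) = 114.9474834 u; Δm = 1.0441134 u; E_B = 972.592 MeV; E_B/A = 8.532 MeV
Cd-114 has the higher binding energy per nucleon, so it is the more tightly bound nucleus.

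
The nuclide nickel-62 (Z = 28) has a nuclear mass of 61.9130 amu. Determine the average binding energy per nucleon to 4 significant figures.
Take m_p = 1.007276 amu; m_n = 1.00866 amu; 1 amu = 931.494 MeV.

8.792 MeV/nucleon

The nucleus contains 28 protons and 62 − 28 = 34 neutrons.
Total constituent mass: 28 × 1.007276 + 34 × 1.00866 = 62.498168 amu
The mass defect is 62.498168 − 61.9130 = 0.585168 amu.
Converting to energy: 0.585168 amu × 931.494 MeV/amu = 545.080 MeV
Per nucleon: 545.080 / 62 = 8.792 MeV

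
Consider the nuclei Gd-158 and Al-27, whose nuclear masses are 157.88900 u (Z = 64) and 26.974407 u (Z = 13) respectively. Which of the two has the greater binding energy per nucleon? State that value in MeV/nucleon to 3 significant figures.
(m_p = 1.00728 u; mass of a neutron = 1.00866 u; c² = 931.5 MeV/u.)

Gd-158: Σm = 64(1.00728) + 94(1.00866) = 159.27996 u; Δm = 1.39096 u; E_B = 1295.7 MeV; E_B/A = 8.201 MeV
Al-27: Σm = 13(1.00728) + 14(1.00866) = 27.21588 u; Δm = 0.241473 u; E_B = 224.93 MeV; E_B/A = 8.331 MeV
Al-27 has the higher binding energy per nucleon, so it is the more tightly bound nucleus.

Al-27; 8.33 MeV/nucleon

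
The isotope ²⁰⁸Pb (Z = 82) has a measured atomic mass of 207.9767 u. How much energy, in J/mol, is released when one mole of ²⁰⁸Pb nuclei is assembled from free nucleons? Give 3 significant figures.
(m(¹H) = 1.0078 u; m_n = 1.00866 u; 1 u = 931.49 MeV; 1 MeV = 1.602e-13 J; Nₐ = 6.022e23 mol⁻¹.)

With 82 protons and 126 neutrons (A = 208):
Mass of separated nucleons = 82(1.0078) + 126(1.00866) = 82.6396 + 127.09116 = 209.73076 u
The mass defect is 209.73076 − 207.9767 = 1.75406 u.
Binding energy = Δm·c² = 1.75406 × 931.49 MeV/u = 1633.89 MeV
Per nucleus in joules: 1633.89 MeV × 1.602e-13 J/MeV = 2.6175e-10 J
Per mole: 2.6175e-10 J × 6.022e23 mol⁻¹ = 1.5763e+14 J/mol

1.58e+14 J/mol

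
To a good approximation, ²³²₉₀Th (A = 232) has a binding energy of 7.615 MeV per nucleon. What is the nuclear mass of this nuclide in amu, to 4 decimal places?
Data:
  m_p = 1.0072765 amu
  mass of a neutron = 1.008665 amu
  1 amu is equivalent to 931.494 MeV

Total binding energy = 232 × 7.615 = 1766.680 MeV
Mass defect = 1766.680 MeV / (931.494 MeV/amu) = 1.896609 amu
Constituent mass = 90(1.0072765) + 142(1.008665) = 233.8853150 amu
Nuclear mass = 233.8853150 − 1.896609 = 231.9887060 amu ≈ 231.9887 amu (to 4 decimal places)

231.9887 amu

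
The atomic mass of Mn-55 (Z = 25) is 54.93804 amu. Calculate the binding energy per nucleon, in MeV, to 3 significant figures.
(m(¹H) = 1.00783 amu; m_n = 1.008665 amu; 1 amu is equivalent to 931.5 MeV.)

Z = 25, so N = A − Z = 55 − 25 = 30.
Mass of separated nucleons = 25(1.00783) + 30(1.008665) = 25.19575 + 30.259950 = 55.455700 amu
Mass defect Δm = 55.455700 − 54.93804 = 0.517660 amu
Binding energy = Δm·c² = 0.517660 × 931.5 MeV/amu = 482.200 MeV
BE/A = 482.200 MeV / 55 = 8.767 MeV/nucleon

8.77 MeV/nucleon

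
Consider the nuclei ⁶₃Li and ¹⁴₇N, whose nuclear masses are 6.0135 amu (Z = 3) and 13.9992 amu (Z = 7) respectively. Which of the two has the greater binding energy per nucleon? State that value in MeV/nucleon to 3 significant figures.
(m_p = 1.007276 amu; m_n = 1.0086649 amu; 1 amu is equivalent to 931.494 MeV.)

⁶₃Li: Σm = 3(1.007276) + 3(1.0086649) = 6.0478227 amu; Δm = 0.0343227 amu; E_B = 31.971 MeV; E_B/A = 5.329 MeV
¹⁴₇N: Σm = 7(1.007276) + 7(1.0086649) = 14.1115863 amu; Δm = 0.1123863 amu; E_B = 104.69 MeV; E_B/A = 7.478 MeV
¹⁴₇N has the higher binding energy per nucleon, so it is the more tightly bound nucleus.

¹⁴₇N; 7.48 MeV/nucleon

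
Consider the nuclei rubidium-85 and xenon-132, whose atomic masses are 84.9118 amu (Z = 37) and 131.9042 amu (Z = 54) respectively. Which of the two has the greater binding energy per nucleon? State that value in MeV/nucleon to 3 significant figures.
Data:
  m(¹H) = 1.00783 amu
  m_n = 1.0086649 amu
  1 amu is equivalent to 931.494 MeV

rubidium-85; 8.70 MeV/nucleon

rubidium-85: Σm = 37(1.00783) + 48(1.0086649) = 85.7056252 amu; Δm = 0.7938252 amu; E_B = 739.44 MeV; E_B/A = 8.699 MeV
xenon-132: Σm = 54(1.00783) + 78(1.0086649) = 133.0986822 amu; Δm = 1.1944822 amu; E_B = 1112.65 MeV; E_B/A = 8.429 MeV
rubidium-85 has the higher binding energy per nucleon, so it is the more tightly bound nucleus.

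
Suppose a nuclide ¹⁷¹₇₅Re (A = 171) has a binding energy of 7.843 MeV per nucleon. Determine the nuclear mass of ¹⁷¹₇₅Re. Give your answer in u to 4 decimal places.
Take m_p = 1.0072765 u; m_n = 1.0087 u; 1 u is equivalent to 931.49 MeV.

170.9411 u

Total binding energy = 171 × 7.843 = 1341.153 MeV
Mass defect = 1341.153 MeV / (931.49 MeV/u) = 1.439793 u
Constituent mass = 75(1.0072765) + 96(1.0087) = 172.3809375 u
Nuclear mass = 172.3809375 − 1.439793 = 170.9411445 u ≈ 170.9411 u (to 4 decimal places)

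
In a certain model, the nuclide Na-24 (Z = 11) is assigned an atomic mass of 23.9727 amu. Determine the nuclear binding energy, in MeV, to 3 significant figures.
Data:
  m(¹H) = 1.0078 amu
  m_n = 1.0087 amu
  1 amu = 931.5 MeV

211 MeV

Total constituent mass: 11 × 1.0078 + 13 × 1.0087 = 24.1989 amu
Mass defect Δm = 24.1989 − 23.9727 = 0.2262 amu
Binding energy = Δm·c² = 0.2262 × 931.5 MeV/amu = 210.705 MeV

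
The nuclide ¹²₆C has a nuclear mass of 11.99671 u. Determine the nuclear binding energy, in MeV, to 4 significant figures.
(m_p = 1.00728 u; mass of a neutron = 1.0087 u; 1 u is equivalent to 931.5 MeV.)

92.38 MeV

With 6 protons and 6 neutrons (A = 12):
Total constituent mass: 6 × 1.00728 + 6 × 1.0087 = 12.09588 u
Δm = 12.09588 − 11.99671 = 0.09917 u
Binding energy = Δm·c² = 0.09917 × 931.5 MeV/u = 92.3769 MeV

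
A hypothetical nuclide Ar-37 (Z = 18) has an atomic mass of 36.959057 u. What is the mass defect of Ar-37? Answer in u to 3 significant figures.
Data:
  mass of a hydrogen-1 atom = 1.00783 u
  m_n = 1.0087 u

The nucleus contains 18 protons and 37 − 18 = 19 neutrons.
Total constituent mass: 18 × 1.00783 + 19 × 1.0087 = 37.30624 u
Mass defect Δm = 37.30624 − 36.959057 = 0.347183 u

0.347 u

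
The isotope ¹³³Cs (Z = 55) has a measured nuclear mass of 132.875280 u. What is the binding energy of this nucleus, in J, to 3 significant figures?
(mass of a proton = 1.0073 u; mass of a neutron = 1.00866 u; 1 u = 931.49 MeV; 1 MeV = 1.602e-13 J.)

The nucleus contains 55 protons and 133 − 55 = 78 neutrons.
Total constituent mass: 55 × 1.0073 + 78 × 1.00866 = 134.07698 u
Δm = 134.07698 − 132.875280 = 1.201700 u
E_B = 1.201700 × 931.49 = 1119.37 MeV
In joules: 1119.37 MeV × 1.602e-13 J/MeV = 1.7932e-10 J

1.79e-10 J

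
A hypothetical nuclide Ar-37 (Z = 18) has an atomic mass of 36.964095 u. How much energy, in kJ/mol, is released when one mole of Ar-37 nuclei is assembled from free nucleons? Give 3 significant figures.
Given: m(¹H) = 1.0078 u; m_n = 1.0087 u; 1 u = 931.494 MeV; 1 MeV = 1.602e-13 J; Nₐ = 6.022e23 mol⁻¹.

3.07e+10 kJ/mol

Z = 18, so N = A − Z = 37 − 18 = 19.
Mass of separated nucleons = 18(1.0078) + 19(1.0087) = 18.1404 + 19.1653 = 37.3057 u
Δm = 37.3057 − 36.964095 = 0.341605 u
Converting to energy: 0.341605 u × 931.494 MeV/u = 318.203 MeV
Per nucleus in joules: 318.203 MeV × 1.602e-13 J/MeV = 5.0976e-11 J
Per mole: 5.0976e-11 J × 6.022e23 mol⁻¹ = 3.0698e+13 J/mol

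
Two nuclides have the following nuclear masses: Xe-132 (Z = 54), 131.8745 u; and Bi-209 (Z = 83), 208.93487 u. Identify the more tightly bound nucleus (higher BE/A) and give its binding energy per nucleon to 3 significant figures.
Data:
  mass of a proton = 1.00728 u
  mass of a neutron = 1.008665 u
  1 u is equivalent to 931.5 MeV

Xe-132; 8.43 MeV/nucleon

Xe-132: Σm = 54(1.00728) + 78(1.008665) = 133.068990 u; Δm = 1.194490 u; E_B = 1112.67 MeV; E_B/A = 8.429 MeV
Bi-209: Σm = 83(1.00728) + 126(1.008665) = 210.696030 u; Δm = 1.761160 u; E_B = 1640.5 MeV; E_B/A = 7.849 MeV
Xe-132 has the higher binding energy per nucleon, so it is the more tightly bound nucleus.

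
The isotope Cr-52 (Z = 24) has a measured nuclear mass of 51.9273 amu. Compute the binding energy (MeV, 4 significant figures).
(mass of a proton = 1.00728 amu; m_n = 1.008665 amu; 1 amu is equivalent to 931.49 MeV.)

Mass of separated nucleons = 24(1.00728) + 28(1.008665) = 24.17472 + 28.242620 = 52.417340 amu
Mass defect Δm = 52.417340 − 51.9273 = 0.490040 amu
Converting to energy: 0.490040 amu × 931.49 MeV/amu = 456.467 MeV

456.5 MeV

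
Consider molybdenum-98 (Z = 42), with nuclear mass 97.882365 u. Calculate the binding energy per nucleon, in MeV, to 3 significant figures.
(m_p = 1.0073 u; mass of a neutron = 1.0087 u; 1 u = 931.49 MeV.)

8.66 MeV/nucleon

The nucleus contains 42 protons and 98 − 42 = 56 neutrons.
Σm = 42·m_p + 56·m_n = 42.3066 + 56.4872 = 98.7938 u
Δm = 98.7938 − 97.882365 = 0.911435 u
E_B = 0.911435 × 931.49 = 848.993 MeV
BE/A = 848.993 MeV / 98 = 8.663 MeV/nucleon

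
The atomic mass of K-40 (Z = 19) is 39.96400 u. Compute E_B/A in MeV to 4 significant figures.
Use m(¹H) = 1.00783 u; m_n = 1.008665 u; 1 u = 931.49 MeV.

The nucleus contains 19 protons and 40 − 19 = 21 neutrons.
Mass of separated nucleons = 19(1.00783) + 21(1.008665) = 19.14877 + 21.181965 = 40.330735 u
Δm = 40.330735 − 39.96400 = 0.366735 u
E_B = 0.366735 × 931.49 = 341.610 MeV
BE/A = 341.610 MeV / 40 = 8.540 MeV/nucleon

8.540 MeV/nucleon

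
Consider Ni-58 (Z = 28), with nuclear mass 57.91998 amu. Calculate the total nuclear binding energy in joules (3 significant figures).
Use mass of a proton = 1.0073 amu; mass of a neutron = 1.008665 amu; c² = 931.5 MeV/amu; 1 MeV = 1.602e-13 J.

With 28 protons and 30 neutrons (A = 58):
Mass of separated nucleons = 28(1.0073) + 30(1.008665) = 28.2044 + 30.259950 = 58.464350 amu
Mass defect Δm = 58.464350 − 57.91998 = 0.544370 amu
Converting to energy: 0.544370 amu × 931.5 MeV/amu = 507.081 MeV
In joules: 507.081 MeV × 1.602e-13 J/MeV = 8.1234e-11 J

8.12e-11 J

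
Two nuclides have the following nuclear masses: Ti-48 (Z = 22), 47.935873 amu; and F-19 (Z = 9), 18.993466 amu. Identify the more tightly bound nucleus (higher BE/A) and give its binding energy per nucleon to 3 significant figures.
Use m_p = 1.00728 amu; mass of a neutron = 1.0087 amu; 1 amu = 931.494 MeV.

Ti-48; 8.74 MeV/nucleon

Ti-48: Σm = 22(1.00728) + 26(1.0087) = 48.38636 amu; Δm = 0.450487 amu; E_B = 419.63 MeV; E_B/A = 8.742 MeV
F-19: Σm = 9(1.00728) + 10(1.0087) = 19.15252 amu; Δm = 0.159054 amu; E_B = 148.16 MeV; E_B/A = 7.798 MeV
Ti-48 has the higher binding energy per nucleon, so it is the more tightly bound nucleus.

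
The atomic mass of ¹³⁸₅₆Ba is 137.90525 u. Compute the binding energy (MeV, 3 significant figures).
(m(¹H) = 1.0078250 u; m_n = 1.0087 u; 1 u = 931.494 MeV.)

With 56 protons and 82 neutrons (A = 138):
Mass of separated nucleons = 56(1.0078250) + 82(1.0087) = 56.4382000 + 82.7134 = 139.1516000 u
The mass defect is 139.1516000 − 137.90525 = 1.2463500 u.
E_B = 1.2463500 × 931.494 = 1160.97 MeV

1160 MeV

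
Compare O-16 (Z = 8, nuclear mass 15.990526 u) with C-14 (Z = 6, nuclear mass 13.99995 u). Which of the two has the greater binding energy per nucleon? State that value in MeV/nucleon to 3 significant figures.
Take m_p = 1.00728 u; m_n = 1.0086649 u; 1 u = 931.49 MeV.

O-16: Σm = 8(1.00728) + 8(1.0086649) = 16.1275592 u; Δm = 0.1370332 u; E_B = 127.65 MeV; E_B/A = 7.978 MeV
C-14: Σm = 6(1.00728) + 8(1.0086649) = 14.1129992 u; Δm = 0.1130492 u; E_B = 105.304 MeV; E_B/A = 7.522 MeV
O-16 has the higher binding energy per nucleon, so it is the more tightly bound nucleus.

O-16; 7.98 MeV/nucleon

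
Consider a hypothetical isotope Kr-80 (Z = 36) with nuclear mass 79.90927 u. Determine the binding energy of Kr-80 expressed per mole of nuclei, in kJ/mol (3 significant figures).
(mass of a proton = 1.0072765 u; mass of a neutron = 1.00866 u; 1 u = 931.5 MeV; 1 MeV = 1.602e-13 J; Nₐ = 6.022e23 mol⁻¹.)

Mass of separated nucleons = 36(1.0072765) + 44(1.00866) = 36.2619540 + 44.38104 = 80.6429940 u
Δm = 80.6429940 − 79.90927 = 0.7337240 u
Binding energy = Δm·c² = 0.7337240 × 931.5 MeV/u = 683.464 MeV
Per nucleus in joules: 683.464 MeV × 1.602e-13 J/MeV = 1.0949e-10 J
Per mole: 1.0949e-10 J × 6.022e23 mol⁻¹ = 6.5935e+13 J/mol

6.59e+10 kJ/mol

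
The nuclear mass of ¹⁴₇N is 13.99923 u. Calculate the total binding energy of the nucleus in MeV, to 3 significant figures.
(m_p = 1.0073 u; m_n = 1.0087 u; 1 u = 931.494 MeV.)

105 MeV

Σm = 7·m_p + 7·m_n = 7.0511 + 7.0609 = 14.1120 u
The mass defect is 14.1120 − 13.99923 = 0.11277 u.
Converting to energy: 0.11277 u × 931.494 MeV/u = 105.045 MeV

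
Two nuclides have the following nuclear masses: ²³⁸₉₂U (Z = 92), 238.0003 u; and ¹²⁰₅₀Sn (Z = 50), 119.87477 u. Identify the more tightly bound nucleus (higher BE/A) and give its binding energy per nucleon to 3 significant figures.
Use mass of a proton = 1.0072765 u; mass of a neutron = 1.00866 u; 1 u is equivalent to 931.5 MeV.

¹²⁰₅₀Sn; 8.50 MeV/nucleon

²³⁸₉₂U: Σm = 92(1.0072765) + 146(1.00866) = 239.9337980 u; Δm = 1.9334980 u; E_B = 1801.05 MeV; E_B/A = 7.567 MeV
¹²⁰₅₀Sn: Σm = 50(1.0072765) + 70(1.00866) = 120.9700250 u; Δm = 1.0952550 u; E_B = 1020.2 MeV; E_B/A = 8.502 MeV
¹²⁰₅₀Sn has the higher binding energy per nucleon, so it is the more tightly bound nucleus.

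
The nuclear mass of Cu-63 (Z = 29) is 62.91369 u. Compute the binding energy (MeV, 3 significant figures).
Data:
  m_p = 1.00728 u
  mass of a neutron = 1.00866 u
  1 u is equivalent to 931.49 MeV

With 29 protons and 34 neutrons (A = 63):
Σm = 29·m_p + 34·m_n = 29.21112 + 34.29444 = 63.50556 u
Mass defect Δm = 63.50556 − 62.91369 = 0.59187 u
Converting to energy: 0.59187 u × 931.49 MeV/u = 551.321 MeV

551 MeV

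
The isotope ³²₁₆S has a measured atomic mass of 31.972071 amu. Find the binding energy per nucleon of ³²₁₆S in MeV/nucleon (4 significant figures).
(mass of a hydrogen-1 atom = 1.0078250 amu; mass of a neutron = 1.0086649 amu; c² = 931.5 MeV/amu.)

Z = 16, so N = A − Z = 32 − 16 = 16.
Σm = 16·m(¹H) + 16·m_n = 16.1252000 + 16.1386384 = 32.2638384 amu
The mass defect is 32.2638384 − 31.972071 = 0.2917674 amu.
Binding energy = Δm·c² = 0.2917674 × 931.5 MeV/amu = 271.781 MeV
Per nucleon: 271.781 / 32 = 8.493 MeV

8.493 MeV/nucleon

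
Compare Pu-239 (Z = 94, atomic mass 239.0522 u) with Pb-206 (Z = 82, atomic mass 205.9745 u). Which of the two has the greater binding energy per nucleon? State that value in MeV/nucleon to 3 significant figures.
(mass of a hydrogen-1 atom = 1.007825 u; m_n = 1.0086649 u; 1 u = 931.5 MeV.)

Pb-206; 7.88 MeV/nucleon

Pu-239: Σm = 94(1.007825) + 145(1.0086649) = 240.9919605 u; Δm = 1.9397605 u; E_B = 1806.9 MeV; E_B/A = 7.560 MeV
Pb-206: Σm = 82(1.007825) + 124(1.0086649) = 207.7160976 u; Δm = 1.7415976 u; E_B = 1622.3 MeV; E_B/A = 7.875 MeV
Pb-206 has the higher binding energy per nucleon, so it is the more tightly bound nucleus.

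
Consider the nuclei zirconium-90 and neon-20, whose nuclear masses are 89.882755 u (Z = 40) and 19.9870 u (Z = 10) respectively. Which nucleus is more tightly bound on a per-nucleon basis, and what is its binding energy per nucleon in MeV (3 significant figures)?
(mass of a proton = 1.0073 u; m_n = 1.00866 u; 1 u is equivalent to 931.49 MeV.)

zirconium-90; 8.72 MeV/nucleon

zirconium-90: Σm = 40(1.0073) + 50(1.00866) = 90.72500 u; Δm = 0.842245 u; E_B = 784.54 MeV; E_B/A = 8.717 MeV
neon-20: Σm = 10(1.0073) + 10(1.00866) = 20.15960 u; Δm = 0.17260 u; E_B = 160.78 MeV; E_B/A = 8.039 MeV
zirconium-90 has the higher binding energy per nucleon, so it is the more tightly bound nucleus.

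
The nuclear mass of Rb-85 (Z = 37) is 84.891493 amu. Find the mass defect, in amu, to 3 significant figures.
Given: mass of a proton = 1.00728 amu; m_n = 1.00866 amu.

0.794 amu

The nucleus contains 37 protons and 85 − 37 = 48 neutrons.
Total constituent mass: 37 × 1.00728 + 48 × 1.00866 = 85.68504 amu
Mass defect Δm = 85.68504 − 84.891493 = 0.793547 amu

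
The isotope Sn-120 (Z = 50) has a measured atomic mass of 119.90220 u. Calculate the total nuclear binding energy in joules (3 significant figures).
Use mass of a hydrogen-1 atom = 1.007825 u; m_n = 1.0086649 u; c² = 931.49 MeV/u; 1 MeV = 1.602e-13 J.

1.63e-10 J

With 50 protons and 70 neutrons (A = 120):
Mass of separated nucleons = 50(1.007825) + 70(1.0086649) = 50.391250 + 70.6065430 = 120.9977930 u
Mass defect Δm = 120.9977930 − 119.90220 = 1.0955930 u
E_B = 1.0955930 × 931.49 = 1020.53 MeV
In joules: 1020.53 MeV × 1.602e-13 J/MeV = 1.6349e-10 J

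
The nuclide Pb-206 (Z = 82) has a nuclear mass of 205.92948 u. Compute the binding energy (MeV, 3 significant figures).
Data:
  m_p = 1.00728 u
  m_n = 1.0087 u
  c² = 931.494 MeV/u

1630 MeV

Z = 82, so N = A − Z = 206 − 82 = 124.
Σm = 82·m_p + 124·m_n = 82.59696 + 125.0788 = 207.67576 u
Mass defect Δm = 207.67576 − 205.92948 = 1.74628 u
Converting to energy: 1.74628 u × 931.494 MeV/u = 1626.65 MeV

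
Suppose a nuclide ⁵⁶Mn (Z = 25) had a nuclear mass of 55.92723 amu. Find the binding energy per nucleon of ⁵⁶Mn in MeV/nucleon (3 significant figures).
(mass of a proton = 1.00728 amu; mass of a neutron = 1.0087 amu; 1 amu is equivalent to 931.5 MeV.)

Total constituent mass: 25 × 1.00728 + 31 × 1.0087 = 56.45170 amu
Δm = 56.45170 − 55.92723 = 0.52447 amu
Converting to energy: 0.52447 amu × 931.5 MeV/amu = 488.544 MeV
BE/A = 488.544 MeV / 56 = 8.724 MeV/nucleon

8.72 MeV/nucleon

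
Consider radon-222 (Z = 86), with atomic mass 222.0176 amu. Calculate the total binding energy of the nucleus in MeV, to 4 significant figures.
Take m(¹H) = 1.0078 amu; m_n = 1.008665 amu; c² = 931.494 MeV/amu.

1706 MeV

Mass of separated nucleons = 86(1.0078) + 136(1.008665) = 86.6708 + 137.178440 = 223.849240 amu
The mass defect is 223.849240 − 222.0176 = 1.831640 amu.
Converting to energy: 1.831640 amu × 931.494 MeV/amu = 1706.16 MeV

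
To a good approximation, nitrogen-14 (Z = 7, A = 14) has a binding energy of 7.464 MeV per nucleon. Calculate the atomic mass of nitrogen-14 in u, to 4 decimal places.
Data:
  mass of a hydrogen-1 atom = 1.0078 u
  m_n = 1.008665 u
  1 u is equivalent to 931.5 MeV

Total binding energy = 14 × 7.464 = 104.496 MeV
Mass defect = 104.496 MeV / (931.5 MeV/u) = 0.112180 u
Constituent mass = 7(1.0078) + 7(1.008665) = 14.115255 u
Atomic mass = 14.115255 − 0.112180 = 14.003075 u ≈ 14.0031 u (to 4 decimal places)

14.0031 u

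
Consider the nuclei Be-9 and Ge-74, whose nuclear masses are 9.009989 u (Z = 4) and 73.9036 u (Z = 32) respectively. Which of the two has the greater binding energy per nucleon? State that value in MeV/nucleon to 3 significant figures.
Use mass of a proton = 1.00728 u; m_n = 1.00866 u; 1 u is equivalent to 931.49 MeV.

Ge-74; 8.72 MeV/nucleon

Be-9: Σm = 4(1.00728) + 5(1.00866) = 9.07242 u; Δm = 0.062431 u; E_B = 58.154 MeV; E_B/A = 6.462 MeV
Ge-74: Σm = 32(1.00728) + 42(1.00866) = 74.59668 u; Δm = 0.69308 u; E_B = 645.60 MeV; E_B/A = 8.724 MeV
Ge-74 has the higher binding energy per nucleon, so it is the more tightly bound nucleus.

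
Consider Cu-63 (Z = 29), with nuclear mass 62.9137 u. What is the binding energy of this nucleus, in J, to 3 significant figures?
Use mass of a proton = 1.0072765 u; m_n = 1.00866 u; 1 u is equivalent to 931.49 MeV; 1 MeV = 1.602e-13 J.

The nucleus contains 29 protons and 63 − 29 = 34 neutrons.
Mass of separated nucleons = 29(1.0072765) + 34(1.00866) = 29.2110185 + 34.29444 = 63.5054585 u
Δm = 63.5054585 − 62.9137 = 0.5917585 u
Binding energy = Δm·c² = 0.5917585 × 931.49 MeV/u = 551.217 MeV
In joules: 551.217 MeV × 1.602e-13 J/MeV = 8.8305e-11 J

8.83e-11 J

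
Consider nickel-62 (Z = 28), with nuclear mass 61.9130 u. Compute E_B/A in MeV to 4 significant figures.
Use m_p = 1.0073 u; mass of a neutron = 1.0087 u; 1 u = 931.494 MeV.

Z = 28, so N = A − Z = 62 − 28 = 34.
Σm = 28·m_p + 34·m_n = 28.2044 + 34.2958 = 62.5002 u
Δm = 62.5002 − 61.9130 = 0.5872 u
Converting to energy: 0.5872 u × 931.494 MeV/u = 546.973 MeV
BE/A = 546.973 MeV / 62 = 8.822 MeV/nucleon

8.822 MeV/nucleon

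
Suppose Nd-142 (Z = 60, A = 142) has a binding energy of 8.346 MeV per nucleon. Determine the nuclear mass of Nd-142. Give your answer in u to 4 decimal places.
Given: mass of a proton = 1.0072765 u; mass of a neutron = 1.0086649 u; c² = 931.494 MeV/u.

141.8748 u

Total binding energy = 142 × 8.346 = 1185.132 MeV
Mass defect = 1185.132 MeV / (931.494 MeV/u) = 1.272292 u
Constituent mass = 60(1.0072765) + 82(1.0086649) = 143.1471118 u
Nuclear mass = 143.1471118 − 1.272292 = 141.8748198 u ≈ 141.8748 u (to 4 decimal places)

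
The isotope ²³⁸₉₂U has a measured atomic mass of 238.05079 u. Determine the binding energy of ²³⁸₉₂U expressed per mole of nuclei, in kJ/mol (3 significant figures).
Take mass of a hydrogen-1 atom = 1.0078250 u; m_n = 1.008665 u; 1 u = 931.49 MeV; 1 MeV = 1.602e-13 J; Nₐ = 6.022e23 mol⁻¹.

1.74e+11 kJ/mol

Mass of separated nucleons = 92(1.0078250) + 146(1.008665) = 92.7199000 + 147.265090 = 239.9849900 u
Δm = 239.9849900 − 238.05079 = 1.9342000 u
Converting to energy: 1.9342000 u × 931.49 MeV/u = 1801.69 MeV
Per nucleus in joules: 1801.69 MeV × 1.602e-13 J/MeV = 2.8863e-10 J
Per mole: 2.8863e-10 J × 6.022e23 mol⁻¹ = 1.7381e+14 J/mol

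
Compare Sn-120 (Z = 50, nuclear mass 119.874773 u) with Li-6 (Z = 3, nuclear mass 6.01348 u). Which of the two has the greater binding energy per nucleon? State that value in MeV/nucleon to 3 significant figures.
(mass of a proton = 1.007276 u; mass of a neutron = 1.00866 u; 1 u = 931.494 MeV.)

Sn-120; 8.50 MeV/nucleon

Sn-120: Σm = 50(1.007276) + 70(1.00866) = 120.970000 u; Δm = 1.095227 u; E_B = 1020.2 MeV; E_B/A = 8.502 MeV
Li-6: Σm = 3(1.007276) + 3(1.00866) = 6.047808 u; Δm = 0.034328 u; E_B = 31.976 MeV; E_B/A = 5.329 MeV
Sn-120 has the higher binding energy per nucleon, so it is the more tightly bound nucleus.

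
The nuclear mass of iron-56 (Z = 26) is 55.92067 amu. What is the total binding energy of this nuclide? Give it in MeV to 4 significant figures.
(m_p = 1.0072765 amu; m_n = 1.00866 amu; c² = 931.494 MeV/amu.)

The nucleus contains 26 protons and 56 − 26 = 30 neutrons.
Σm = 26·m_p + 30·m_n = 26.1891890 + 30.25980 = 56.4489890 amu
The mass defect is 56.4489890 − 55.92067 = 0.5283190 amu.
Converting to energy: 0.5283190 amu × 931.494 MeV/amu = 492.126 MeV

492.1 MeV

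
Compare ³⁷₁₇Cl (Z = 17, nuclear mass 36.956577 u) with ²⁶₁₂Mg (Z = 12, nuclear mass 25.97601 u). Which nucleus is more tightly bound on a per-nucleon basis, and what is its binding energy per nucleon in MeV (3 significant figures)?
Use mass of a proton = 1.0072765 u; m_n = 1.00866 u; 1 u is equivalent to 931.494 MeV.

³⁷₁₇Cl; 8.57 MeV/nucleon

³⁷₁₇Cl: Σm = 17(1.0072765) + 20(1.00866) = 37.2969005 u; Δm = 0.3403235 u; E_B = 317.01 MeV; E_B/A = 8.568 MeV
²⁶₁₂Mg: Σm = 12(1.0072765) + 14(1.00866) = 26.2085580 u; Δm = 0.2325480 u; E_B = 216.617 MeV; E_B/A = 8.331 MeV
³⁷₁₇Cl has the higher binding energy per nucleon, so it is the more tightly bound nucleus.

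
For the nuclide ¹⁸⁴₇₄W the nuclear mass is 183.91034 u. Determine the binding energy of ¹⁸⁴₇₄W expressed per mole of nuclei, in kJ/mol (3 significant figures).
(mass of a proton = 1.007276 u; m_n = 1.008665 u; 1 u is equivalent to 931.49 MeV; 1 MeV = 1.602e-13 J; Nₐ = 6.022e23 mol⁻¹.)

1.42e+11 kJ/mol

The nucleus contains 74 protons and 184 − 74 = 110 neutrons.
Mass of separated nucleons = 74(1.007276) + 110(1.008665) = 74.538424 + 110.953150 = 185.491574 u
Mass defect Δm = 185.491574 − 183.91034 = 1.581234 u
Converting to energy: 1.581234 u × 931.49 MeV/u = 1472.90 MeV
Per nucleus in joules: 1472.90 MeV × 1.602e-13 J/MeV = 2.3596e-10 J
Per mole: 2.3596e-10 J × 6.022e23 mol⁻¹ = 1.4210e+14 J/mol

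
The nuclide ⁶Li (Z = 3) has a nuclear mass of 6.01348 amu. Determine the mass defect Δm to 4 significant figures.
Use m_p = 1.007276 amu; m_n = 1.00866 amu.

Total constituent mass: 3 × 1.007276 + 3 × 1.00866 = 6.047808 amu
The mass defect is 6.047808 − 6.01348 = 0.034328 amu.

0.03433 amu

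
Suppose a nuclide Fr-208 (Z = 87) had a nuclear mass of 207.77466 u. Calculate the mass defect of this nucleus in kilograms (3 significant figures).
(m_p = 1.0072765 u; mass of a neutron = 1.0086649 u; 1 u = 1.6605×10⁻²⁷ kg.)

3.17e-27 kg

Mass of separated nucleons = 87(1.0072765) + 121(1.0086649) = 87.6330555 + 122.0484529 = 209.6815084 u
Mass defect Δm = 209.6815084 − 207.77466 = 1.9068484 u
In SI units: 1.9068484 u × 1.6605×10⁻²⁷ kg/u = 3.1663e-27 kg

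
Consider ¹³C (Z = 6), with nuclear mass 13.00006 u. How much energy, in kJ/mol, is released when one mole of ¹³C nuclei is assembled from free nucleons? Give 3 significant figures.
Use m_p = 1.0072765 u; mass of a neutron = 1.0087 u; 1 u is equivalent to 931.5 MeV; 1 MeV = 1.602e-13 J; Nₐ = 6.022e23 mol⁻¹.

With 6 protons and 7 neutrons (A = 13):
Σm = 6·m_p + 7·m_n = 6.0436590 + 7.0609 = 13.1045590 u
The mass defect is 13.1045590 − 13.00006 = 0.1044990 u.
E_B = 0.1044990 × 931.5 = 97.3408 MeV
Per nucleus in joules: 97.3408 MeV × 1.602e-13 J/MeV = 1.5594e-11 J
Per mole: 1.5594e-11 J × 6.022e23 mol⁻¹ = 9.3907e+12 J/mol

9.39e+09 kJ/mol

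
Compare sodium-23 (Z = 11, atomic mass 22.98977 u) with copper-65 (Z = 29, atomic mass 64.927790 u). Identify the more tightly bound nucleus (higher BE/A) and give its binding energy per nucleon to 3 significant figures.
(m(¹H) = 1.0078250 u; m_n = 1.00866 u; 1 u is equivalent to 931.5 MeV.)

copper-65; 8.75 MeV/nucleon

sodium-23: Σm = 11(1.0078250) + 12(1.00866) = 23.1899950 u; Δm = 0.2002250 u; E_B = 186.51 MeV; E_B/A = 8.109 MeV
copper-65: Σm = 29(1.0078250) + 36(1.00866) = 65.5386850 u; Δm = 0.6108950 u; E_B = 569.05 MeV; E_B/A = 8.7546 MeV
copper-65 has the higher binding energy per nucleon, so it is the more tightly bound nucleus.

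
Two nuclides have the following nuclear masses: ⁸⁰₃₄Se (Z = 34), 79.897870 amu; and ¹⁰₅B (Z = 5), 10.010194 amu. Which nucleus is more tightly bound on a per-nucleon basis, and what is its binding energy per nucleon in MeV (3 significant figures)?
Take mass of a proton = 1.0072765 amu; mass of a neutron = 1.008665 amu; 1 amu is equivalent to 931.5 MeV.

⁸⁰₃₄Se: Σm = 34(1.0072765) + 46(1.008665) = 80.6459910 amu; Δm = 0.7481210 amu; E_B = 696.87 MeV; E_B/A = 8.711 MeV
¹⁰₅B: Σm = 5(1.0072765) + 5(1.008665) = 10.0797075 amu; Δm = 0.0695135 amu; E_B = 64.752 MeV; E_B/A = 6.475 MeV
⁸⁰₃₄Se has the higher binding energy per nucleon, so it is the more tightly bound nucleus.

⁸⁰₃₄Se; 8.71 MeV/nucleon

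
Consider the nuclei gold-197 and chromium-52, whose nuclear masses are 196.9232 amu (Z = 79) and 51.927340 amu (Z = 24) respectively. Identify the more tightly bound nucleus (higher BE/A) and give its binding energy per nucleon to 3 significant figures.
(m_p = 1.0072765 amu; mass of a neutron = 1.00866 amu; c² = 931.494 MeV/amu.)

gold-197: Σm = 79(1.0072765) + 118(1.00866) = 198.5967235 amu; Δm = 1.6735235 amu; E_B = 1558.9 MeV; E_B/A = 7.913 MeV
chromium-52: Σm = 24(1.0072765) + 28(1.00866) = 52.4171160 amu; Δm = 0.4897760 amu; E_B = 456.223 MeV; E_B/A = 8.774 MeV
chromium-52 has the higher binding energy per nucleon, so it is the more tightly bound nucleus.

chromium-52; 8.77 MeV/nucleon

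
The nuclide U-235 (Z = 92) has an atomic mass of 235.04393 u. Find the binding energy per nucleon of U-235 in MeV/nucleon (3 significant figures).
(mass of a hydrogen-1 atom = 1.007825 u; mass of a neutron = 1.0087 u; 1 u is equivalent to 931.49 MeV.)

7.61 MeV/nucleon

With 92 protons and 143 neutrons (A = 235):
Total constituent mass: 92 × 1.007825 + 143 × 1.0087 = 236.964000 u
The mass defect is 236.964000 − 235.04393 = 1.920070 u.
E_B = 1.920070 × 931.49 = 1788.53 MeV
Dividing by A = 235 gives 7.611 MeV per nucleon.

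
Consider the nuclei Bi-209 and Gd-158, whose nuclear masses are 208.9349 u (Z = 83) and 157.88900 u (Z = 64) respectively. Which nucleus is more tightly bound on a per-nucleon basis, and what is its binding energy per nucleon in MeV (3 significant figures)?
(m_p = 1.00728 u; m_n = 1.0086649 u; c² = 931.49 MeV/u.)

Gd-158; 8.20 MeV/nucleon

Bi-209: Σm = 83(1.00728) + 126(1.0086649) = 210.6960174 u; Δm = 1.7611174 u; E_B = 1640.5 MeV; E_B/A = 7.849 MeV
Gd-158: Σm = 64(1.00728) + 94(1.0086649) = 159.2804206 u; Δm = 1.3914206 u; E_B = 1296.1 MeV; E_B/A = 8.203 MeV
Gd-158 has the higher binding energy per nucleon, so it is the more tightly bound nucleus.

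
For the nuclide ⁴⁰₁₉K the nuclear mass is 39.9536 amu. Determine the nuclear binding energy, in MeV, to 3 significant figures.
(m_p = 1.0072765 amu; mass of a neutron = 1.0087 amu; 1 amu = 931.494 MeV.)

342 MeV

Z = 19, so N = A − Z = 40 − 19 = 21.
Total constituent mass: 19 × 1.0072765 + 21 × 1.0087 = 40.3209535 amu
Mass defect Δm = 40.3209535 − 39.9536 = 0.3673535 amu
Converting to energy: 0.3673535 amu × 931.494 MeV/amu = 342.188 MeV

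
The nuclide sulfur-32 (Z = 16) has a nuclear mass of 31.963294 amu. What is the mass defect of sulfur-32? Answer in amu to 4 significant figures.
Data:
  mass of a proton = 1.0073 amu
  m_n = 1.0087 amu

0.2927 amu

Z = 16, so N = A − Z = 32 − 16 = 16.
Σm = 16·m_p + 16·m_n = 16.1168 + 16.1392 = 32.2560 amu
Δm = 32.2560 − 31.963294 = 0.292706 amu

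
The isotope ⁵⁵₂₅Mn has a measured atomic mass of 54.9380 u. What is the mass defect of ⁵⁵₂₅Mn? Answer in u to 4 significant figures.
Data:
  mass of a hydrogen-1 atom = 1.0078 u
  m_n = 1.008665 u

0.5170 u

With 25 protons and 30 neutrons (A = 55):
Total constituent mass: 25 × 1.0078 + 30 × 1.008665 = 55.454950 u
Mass defect Δm = 55.454950 − 54.9380 = 0.516950 u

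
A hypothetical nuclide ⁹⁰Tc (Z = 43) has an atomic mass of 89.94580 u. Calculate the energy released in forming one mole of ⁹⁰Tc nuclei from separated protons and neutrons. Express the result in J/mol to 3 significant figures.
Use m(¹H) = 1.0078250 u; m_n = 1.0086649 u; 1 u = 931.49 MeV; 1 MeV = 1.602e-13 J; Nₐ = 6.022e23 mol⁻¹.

7.17e+13 J/mol

Mass of separated nucleons = 43(1.0078250) + 47(1.0086649) = 43.3364750 + 47.4072503 = 90.7437253 u
Δm = 90.7437253 − 89.94580 = 0.7979253 u
E_B = 0.7979253 × 931.49 = 743.259 MeV
Per nucleus in joules: 743.259 MeV × 1.602e-13 J/MeV = 1.1907e-10 J
Per mole: 1.1907e-10 J × 6.022e23 mol⁻¹ = 7.1704e+13 J/mol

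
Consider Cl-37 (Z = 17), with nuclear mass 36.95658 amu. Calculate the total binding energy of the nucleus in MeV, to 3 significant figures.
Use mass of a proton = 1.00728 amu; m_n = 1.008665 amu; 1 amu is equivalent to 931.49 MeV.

317 MeV

Total constituent mass: 17 × 1.00728 + 20 × 1.008665 = 37.297060 amu
Δm = 37.297060 − 36.95658 = 0.340480 amu
Binding energy = Δm·c² = 0.340480 × 931.49 MeV/amu = 317.154 MeV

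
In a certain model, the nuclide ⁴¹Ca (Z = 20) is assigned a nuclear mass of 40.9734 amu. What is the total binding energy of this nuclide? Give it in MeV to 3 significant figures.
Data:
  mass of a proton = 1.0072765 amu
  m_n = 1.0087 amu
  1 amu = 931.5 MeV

Z = 20, so N = A − Z = 41 − 20 = 21.
Σm = 20·m_p + 21·m_n = 20.1455300 + 21.1827 = 41.3282300 amu
The mass defect is 41.3282300 − 40.9734 = 0.3548300 amu.
E_B = 0.3548300 × 931.5 = 330.524 MeV

331 MeV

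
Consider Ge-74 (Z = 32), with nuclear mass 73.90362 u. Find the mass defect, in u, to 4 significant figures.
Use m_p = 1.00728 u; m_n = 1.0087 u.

Total constituent mass: 32 × 1.00728 + 42 × 1.0087 = 74.59836 u
Mass defect Δm = 74.59836 − 73.90362 = 0.69474 u

0.6947 u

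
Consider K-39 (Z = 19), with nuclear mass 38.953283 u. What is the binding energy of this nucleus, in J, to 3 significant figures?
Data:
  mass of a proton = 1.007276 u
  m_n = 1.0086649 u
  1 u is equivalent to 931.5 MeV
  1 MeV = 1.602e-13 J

5.35e-11 J

With 19 protons and 20 neutrons (A = 39):
Mass of separated nucleons = 19(1.007276) + 20(1.0086649) = 19.138244 + 20.1732980 = 39.3115420 u
Mass defect Δm = 39.3115420 − 38.953283 = 0.3582590 u
Binding energy = Δm·c² = 0.3582590 × 931.5 MeV/u = 333.718 MeV
In joules: 333.718 MeV × 1.602e-13 J/MeV = 5.3462e-11 J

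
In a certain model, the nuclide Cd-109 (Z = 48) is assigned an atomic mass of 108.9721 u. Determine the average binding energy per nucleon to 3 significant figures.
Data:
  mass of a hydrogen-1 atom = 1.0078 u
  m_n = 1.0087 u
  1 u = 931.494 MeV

7.97 MeV/nucleon

The nucleus contains 48 protons and 109 − 48 = 61 neutrons.
Σm = 48·m(¹H) + 61·m_n = 48.3744 + 61.5307 = 109.9051 u
Δm = 109.9051 − 108.9721 = 0.9330 u
Binding energy = Δm·c² = 0.9330 × 931.494 MeV/u = 869.084 MeV
BE/A = 869.084 MeV / 109 = 7.973 MeV/nucleon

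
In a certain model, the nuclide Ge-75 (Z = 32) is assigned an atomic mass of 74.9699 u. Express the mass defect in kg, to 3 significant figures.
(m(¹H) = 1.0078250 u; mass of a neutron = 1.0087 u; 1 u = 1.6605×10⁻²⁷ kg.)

1.09e-27 kg

The nucleus contains 32 protons and 75 − 32 = 43 neutrons.
Mass of separated nucleons = 32(1.0078250) + 43(1.0087) = 32.2504000 + 43.3741 = 75.6245000 u
Δm = 75.6245000 − 74.9699 = 0.6546000 u
In SI units: 0.6546000 u × 1.6605×10⁻²⁷ kg/u = 1.0870e-27 kg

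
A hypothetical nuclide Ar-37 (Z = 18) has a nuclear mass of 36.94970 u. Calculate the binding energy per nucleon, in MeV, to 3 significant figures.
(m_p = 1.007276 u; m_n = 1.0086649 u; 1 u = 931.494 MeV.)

8.71 MeV/nucleon

Σm = 18·m_p + 19·m_n = 18.130968 + 19.1646331 = 37.2956011 u
Mass defect Δm = 37.2956011 − 36.94970 = 0.3459011 u
E_B = 0.3459011 × 931.494 = 322.205 MeV
BE/A = 322.205 MeV / 37 = 8.708 MeV/nucleon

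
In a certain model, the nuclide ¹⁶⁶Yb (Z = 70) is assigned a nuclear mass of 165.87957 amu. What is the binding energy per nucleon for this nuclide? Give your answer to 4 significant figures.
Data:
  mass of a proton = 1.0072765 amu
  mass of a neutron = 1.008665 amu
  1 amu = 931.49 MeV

Total constituent mass: 70 × 1.0072765 + 96 × 1.008665 = 167.3411950 amu
The mass defect is 167.3411950 − 165.87957 = 1.4616250 amu.
Converting to energy: 1.4616250 amu × 931.49 MeV/amu = 1361.49 MeV
BE/A = 1361.49 MeV / 166 = 8.202 MeV/nucleon

8.202 MeV/nucleon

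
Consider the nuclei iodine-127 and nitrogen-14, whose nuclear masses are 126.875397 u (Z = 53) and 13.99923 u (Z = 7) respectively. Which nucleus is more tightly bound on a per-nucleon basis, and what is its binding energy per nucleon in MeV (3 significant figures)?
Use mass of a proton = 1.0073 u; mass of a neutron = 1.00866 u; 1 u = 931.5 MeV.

iodine-127: Σm = 53(1.0073) + 74(1.00866) = 128.02774 u; Δm = 1.152343 u; E_B = 1073.4 MeV; E_B/A = 8.452 MeV
nitrogen-14: Σm = 7(1.0073) + 7(1.00866) = 14.11172 u; Δm = 0.11249 u; E_B = 104.784 MeV; E_B/A = 7.4846 MeV
iodine-127 has the higher binding energy per nucleon, so it is the more tightly bound nucleus.

iodine-127; 8.45 MeV/nucleon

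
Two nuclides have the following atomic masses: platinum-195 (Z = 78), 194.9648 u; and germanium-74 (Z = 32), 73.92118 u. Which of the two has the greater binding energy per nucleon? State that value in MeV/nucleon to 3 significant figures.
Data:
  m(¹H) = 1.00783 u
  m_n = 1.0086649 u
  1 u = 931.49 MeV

germanium-74; 8.73 MeV/nucleon

platinum-195: Σm = 78(1.00783) + 117(1.0086649) = 196.6245333 u; Δm = 1.6597333 u; E_B = 1546.0 MeV; E_B/A = 7.928 MeV
germanium-74: Σm = 32(1.00783) + 42(1.0086649) = 74.6144858 u; Δm = 0.6933058 u; E_B = 645.81 MeV; E_B/A = 8.727 MeV
germanium-74 has the higher binding energy per nucleon, so it is the more tightly bound nucleus.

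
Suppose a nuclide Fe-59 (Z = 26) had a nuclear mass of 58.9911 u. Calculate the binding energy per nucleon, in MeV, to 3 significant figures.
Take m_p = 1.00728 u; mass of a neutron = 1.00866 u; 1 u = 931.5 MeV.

7.64 MeV/nucleon

Σm = 26·m_p + 33·m_n = 26.18928 + 33.28578 = 59.47506 u
Mass defect Δm = 59.47506 − 58.9911 = 0.48396 u
E_B = 0.48396 × 931.5 = 450.809 MeV
Dividing by A = 59 gives 7.641 MeV per nucleon.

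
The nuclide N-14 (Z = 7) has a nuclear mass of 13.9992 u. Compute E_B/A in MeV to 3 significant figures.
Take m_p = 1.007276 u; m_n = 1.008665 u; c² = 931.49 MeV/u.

7.48 MeV/nucleon

The nucleus contains 7 protons and 14 − 7 = 7 neutrons.
Total constituent mass: 7 × 1.007276 + 7 × 1.008665 = 14.111587 u
Mass defect Δm = 14.111587 − 13.9992 = 0.112387 u
Binding energy = Δm·c² = 0.112387 × 931.49 MeV/u = 104.687 MeV
BE/A = 104.687 MeV / 14 = 7.478 MeV/nucleon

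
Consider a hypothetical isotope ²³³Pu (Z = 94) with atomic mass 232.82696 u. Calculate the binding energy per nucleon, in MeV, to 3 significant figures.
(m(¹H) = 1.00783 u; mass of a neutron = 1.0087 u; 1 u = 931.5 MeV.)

8.47 MeV/nucleon

Σm = 94·m(¹H) + 139·m_n = 94.73602 + 140.2093 = 234.94532 u
The mass defect is 234.94532 − 232.82696 = 2.11836 u.
E_B = 2.11836 × 931.5 = 1973.25 MeV
BE/A = 1973.25 MeV / 233 = 8.469 MeV/nucleon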